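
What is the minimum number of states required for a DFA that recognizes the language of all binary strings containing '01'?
Language: binary strings containing '01'
Lower bound (Myhill–Nerode): the prefixes ε, 0, 01 are pairwise distinguishable:
  ε vs 01: suffix ε distinguishes them (ε is rejected, 01 is accepted)
  0 vs 01: suffix ε distinguishes them (0 is rejected, 01 is accepted)
  ε vs 0: suffix 1 distinguishes them (ε·1 = 1 is rejected, 0·1 = 01 is accepted)
So any DFA needs at least 3 states.
Upper bound: a DFA with 3 states exists (one state per class above: 'no progress', 'last symbol 0', and 'seen 01' (accepting sink)).
Minimum states: 3

Final answer: 3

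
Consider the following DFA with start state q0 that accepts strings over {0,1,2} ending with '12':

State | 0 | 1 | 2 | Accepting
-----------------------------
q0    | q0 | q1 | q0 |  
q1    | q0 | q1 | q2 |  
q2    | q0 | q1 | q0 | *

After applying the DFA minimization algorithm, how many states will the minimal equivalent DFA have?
All 3 states are reachable from q0, so none can be removed as unreachable.
Table-filling: first mark every (accepting, non-accepting) pair as distinguishable (accepting: {q2}; non-accepting: {q0, q1}).
Round 1: (q0, q1) on '2' go to q0 and q2, already distinguishable → mark.
Every pair of states is distinguishable, so the DFA is already minimal.
Equivalence classes: {q0}, {q1}, {q2} → 3 states.

Final answer: 3 states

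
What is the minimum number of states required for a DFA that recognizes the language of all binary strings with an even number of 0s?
Language: binary strings with an even number of 0s
Lower bound (Myhill–Nerode): the prefixes ε, 0 are pairwise distinguishable:
  ε vs 0: suffix ε distinguishes them (ε has zero 0s (accepted), 0 has one 0 (rejected))
So any DFA needs at least 2 states.
Upper bound: a DFA with 2 states exists (one state per class above).
Minimum states: 2

Final answer: 2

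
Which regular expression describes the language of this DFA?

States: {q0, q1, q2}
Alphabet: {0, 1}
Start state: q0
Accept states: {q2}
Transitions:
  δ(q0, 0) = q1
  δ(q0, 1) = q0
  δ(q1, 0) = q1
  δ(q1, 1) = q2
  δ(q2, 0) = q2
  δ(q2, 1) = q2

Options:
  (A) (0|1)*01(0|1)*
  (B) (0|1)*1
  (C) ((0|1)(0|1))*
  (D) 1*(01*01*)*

Testing sample strings against the DFA:
  '010' -> accepted
  '101' -> accepted
  '100' -> rejected
  '01' -> accepted
Checking each option for a counterexample:
  (A) (0|1)*01(0|1)*: agrees with the DFA on all strings of length ≤ 4
  (B) (0|1)*1: '1' is rejected by the DFA but matches the regex → eliminated
  (C) ((0|1)(0|1))*: ε is rejected by the DFA but matches the regex → eliminated
  (D) 1*(01*01*)*: ε is rejected by the DFA but matches the regex → eliminated
Only (A) (0|1)*01(0|1)* is consistent with the DFA.

Final answer: (A) (0|1)*01(0|1)*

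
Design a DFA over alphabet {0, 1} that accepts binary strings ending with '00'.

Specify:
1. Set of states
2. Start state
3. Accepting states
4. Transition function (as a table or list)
One valid DFA (any DFA recognizing the same language is acceptable):
States: {q0, q1, q2}
Start: q0
Accepting: {q2}
Transitions (accepting states marked with *):
State | 0 | 1 | Accepting
-------------------------
q0    | q1 | q0 |  
q1    | q2 | q0 |  
q2    | q2 | q0 | *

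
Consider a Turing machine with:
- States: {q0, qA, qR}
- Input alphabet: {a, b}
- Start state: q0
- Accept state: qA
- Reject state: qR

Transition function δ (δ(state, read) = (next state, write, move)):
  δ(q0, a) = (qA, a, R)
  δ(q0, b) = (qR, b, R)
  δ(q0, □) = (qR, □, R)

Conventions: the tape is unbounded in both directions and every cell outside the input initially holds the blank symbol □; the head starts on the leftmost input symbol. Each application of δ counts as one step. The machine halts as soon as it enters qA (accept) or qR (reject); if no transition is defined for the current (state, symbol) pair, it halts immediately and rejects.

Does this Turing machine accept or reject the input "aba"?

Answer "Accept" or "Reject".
Step 0: [q0]aba (head at position 0)
Step 1: δ(q0, a) = (qA, a, R)  ⊢  a[qA]ba (head at position 1)
The machine is in qA, so it halts and accepts.

Final answer: Accept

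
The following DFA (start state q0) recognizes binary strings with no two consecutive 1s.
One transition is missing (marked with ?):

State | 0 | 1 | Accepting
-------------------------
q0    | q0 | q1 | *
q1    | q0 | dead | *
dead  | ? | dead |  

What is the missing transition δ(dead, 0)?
dead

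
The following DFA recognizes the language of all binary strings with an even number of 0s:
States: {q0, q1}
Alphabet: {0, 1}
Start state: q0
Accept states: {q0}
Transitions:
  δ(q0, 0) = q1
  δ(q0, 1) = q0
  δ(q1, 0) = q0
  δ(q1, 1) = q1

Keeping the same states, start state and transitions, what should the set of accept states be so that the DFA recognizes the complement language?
The DFA is complete (every state has a transition on every symbol), so the complement
is recognized by the same DFA with accepting and non-accepting states swapped.
Original accept states: {q0}
Complement accept states = All states - Original accept states
= {q0, q1} - {q0}
= {q1}
Complement language: strings with an ODD number of 0s

Final answer: {q1}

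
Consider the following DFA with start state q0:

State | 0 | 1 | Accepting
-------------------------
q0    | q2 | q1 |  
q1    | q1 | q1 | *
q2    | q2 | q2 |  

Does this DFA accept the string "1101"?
Start in q0.
Read '1': q0 → q1
Read '1': q1 → q1
Read '0': q1 → q1
Read '1': q1 → q1
Final state q1 is accepting, so the string is accepted.

Final answer: Yes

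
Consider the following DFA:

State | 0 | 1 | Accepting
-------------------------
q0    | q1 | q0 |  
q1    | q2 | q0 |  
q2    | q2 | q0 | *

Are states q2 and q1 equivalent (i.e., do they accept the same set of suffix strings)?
Try the suffix ε (the empty string).
From q2: q2 — accepting.
From q1: q1 — not accepting.
The two states disagree on this suffix, so they are not equivalent.

Final answer: No. Distinguishing string: ε (the empty string) - accepted from q2 but not from q1.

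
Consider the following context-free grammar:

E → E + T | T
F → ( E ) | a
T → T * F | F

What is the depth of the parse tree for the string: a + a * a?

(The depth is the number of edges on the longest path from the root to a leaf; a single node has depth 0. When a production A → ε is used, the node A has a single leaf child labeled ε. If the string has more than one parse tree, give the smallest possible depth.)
The grammar is unambiguous; the parse tree of a + a * a is:
E → E + T at the root (depth 0).
  Left E (depth 1) → T (2) → F (3) → a (4).
  Right T (depth 1) → T * F; that T (2) → F (3) → a (4); F (2) → a (3).
The longest root-to-leaf paths have 4 edges.
Depth = 4.

Final answer: 4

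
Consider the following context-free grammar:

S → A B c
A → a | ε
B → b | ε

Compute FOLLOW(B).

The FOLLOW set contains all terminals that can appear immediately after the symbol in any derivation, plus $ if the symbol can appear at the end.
B occurs in S → A B c, immediately followed by the terminal c. So FOLLOW(B) = {c}.

Final answer: {c}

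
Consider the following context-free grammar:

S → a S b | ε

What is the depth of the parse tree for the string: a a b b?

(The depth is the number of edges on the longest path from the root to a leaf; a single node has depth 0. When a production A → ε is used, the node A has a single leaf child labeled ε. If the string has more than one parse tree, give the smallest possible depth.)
The only parse tree applies S → a S b 2 times (once per matching a…b pair) and then S → ε.
The S nodes sit at depths 0, 1, …, 2; the innermost S (depth 2) has the single child ε at depth 3.
The terminal leaves a, b are at depths 1..2, so the longest root-to-leaf path is S → S → … → S → ε with 3 edges.
Depth = 3.

Final answer: 3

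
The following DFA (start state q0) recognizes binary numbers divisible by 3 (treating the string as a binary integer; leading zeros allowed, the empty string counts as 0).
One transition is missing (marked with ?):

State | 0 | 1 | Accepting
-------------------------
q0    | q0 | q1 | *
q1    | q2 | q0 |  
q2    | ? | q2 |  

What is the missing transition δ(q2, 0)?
q1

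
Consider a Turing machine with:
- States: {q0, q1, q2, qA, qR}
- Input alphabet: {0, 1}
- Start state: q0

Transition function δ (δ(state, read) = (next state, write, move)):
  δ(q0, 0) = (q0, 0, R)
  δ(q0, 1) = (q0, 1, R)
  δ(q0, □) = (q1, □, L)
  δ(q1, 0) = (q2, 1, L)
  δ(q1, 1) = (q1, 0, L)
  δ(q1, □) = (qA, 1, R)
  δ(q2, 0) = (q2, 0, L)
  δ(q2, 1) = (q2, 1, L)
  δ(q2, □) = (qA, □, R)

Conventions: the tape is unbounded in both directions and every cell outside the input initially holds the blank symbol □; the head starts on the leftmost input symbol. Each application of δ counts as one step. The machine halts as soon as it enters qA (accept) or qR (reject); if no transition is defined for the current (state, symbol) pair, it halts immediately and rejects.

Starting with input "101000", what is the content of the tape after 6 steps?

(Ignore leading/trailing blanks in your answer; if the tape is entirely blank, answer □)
Step 0: [q0]101000 (head at position 0)
Step 1: δ(q0, 1) = (q0, 1, R)  ⊢  1[q0]01000 (head at position 1)
Step 2: δ(q0, 0) = (q0, 0, R)  ⊢  10[q0]1000 (head at position 2)
Step 3: δ(q0, 1) = (q0, 1, R)  ⊢  101[q0]000 (head at position 3)
Step 4: δ(q0, 0) = (q0, 0, R)  ⊢  1010[q0]00 (head at position 4)
Step 5: δ(q0, 0) = (q0, 0, R)  ⊢  10100[q0]0 (head at position 5)
Step 6: δ(q0, 0) = (q0, 0, R)  ⊢  101000[q0]□ (head at position 6)
Tape after 6 steps (ignoring surrounding blanks): 101000

Final answer: Tape: 101000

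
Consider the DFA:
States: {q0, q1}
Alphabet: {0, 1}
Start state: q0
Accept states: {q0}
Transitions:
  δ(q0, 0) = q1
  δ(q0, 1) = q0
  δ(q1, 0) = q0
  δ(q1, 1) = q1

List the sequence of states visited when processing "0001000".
Starting at q0
Read '0': q0 -> q1
Read '0': q1 -> q0
Read '0': q0 -> q1
Read '1': q1 -> q1
Read '0': q1 -> q0
Read '0': q0 -> q1
Read '0': q1 -> q0

Final answer: q0 -> q1 -> q0 -> q1 -> q1 -> q0 -> q1 -> q0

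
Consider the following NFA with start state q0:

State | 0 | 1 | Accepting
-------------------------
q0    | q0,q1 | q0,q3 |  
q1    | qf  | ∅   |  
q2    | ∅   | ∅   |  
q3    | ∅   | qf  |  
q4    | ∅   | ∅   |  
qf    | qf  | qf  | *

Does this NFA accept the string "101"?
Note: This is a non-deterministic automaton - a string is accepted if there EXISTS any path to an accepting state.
Track the set of states the NFA could be in: start {q0}
Read '1': {q0} → {q0, q3}
Read '0': {q0, q3} → {q0, q1}
Read '1': {q0, q1} → {q0, q3}
Final set {q0, q3} contains no accepting state → rejected.

Final answer: No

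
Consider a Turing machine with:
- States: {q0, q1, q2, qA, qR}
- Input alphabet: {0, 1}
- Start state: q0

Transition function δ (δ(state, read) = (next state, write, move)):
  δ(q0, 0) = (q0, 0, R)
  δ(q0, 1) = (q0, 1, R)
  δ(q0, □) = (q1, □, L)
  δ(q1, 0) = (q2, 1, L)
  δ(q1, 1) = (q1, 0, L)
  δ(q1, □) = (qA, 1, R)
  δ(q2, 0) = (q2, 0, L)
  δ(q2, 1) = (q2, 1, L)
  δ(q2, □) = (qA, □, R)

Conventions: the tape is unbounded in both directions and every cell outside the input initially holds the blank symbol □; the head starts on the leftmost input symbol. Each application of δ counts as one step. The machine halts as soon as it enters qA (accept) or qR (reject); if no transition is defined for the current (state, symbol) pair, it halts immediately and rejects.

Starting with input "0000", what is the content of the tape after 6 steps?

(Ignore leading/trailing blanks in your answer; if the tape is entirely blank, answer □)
Step 0: [q0]0000 (head at position 0)
Step 1: δ(q0, 0) = (q0, 0, R)  ⊢  0[q0]000 (head at position 1)
Step 2: δ(q0, 0) = (q0, 0, R)  ⊢  00[q0]00 (head at position 2)
Step 3: δ(q0, 0) = (q0, 0, R)  ⊢  000[q0]0 (head at position 3)
Step 4: δ(q0, 0) = (q0, 0, R)  ⊢  0000[q0]□ (head at position 4)
Step 5: δ(q0, □) = (q1, □, L)  ⊢  000[q1]0□ (head at position 3)
Step 6: δ(q1, 0) = (q2, 1, L)  ⊢  00[q2]01□ (head at position 2)
Tape after 6 steps (ignoring surrounding blanks): 0001

Final answer: Tape: 0001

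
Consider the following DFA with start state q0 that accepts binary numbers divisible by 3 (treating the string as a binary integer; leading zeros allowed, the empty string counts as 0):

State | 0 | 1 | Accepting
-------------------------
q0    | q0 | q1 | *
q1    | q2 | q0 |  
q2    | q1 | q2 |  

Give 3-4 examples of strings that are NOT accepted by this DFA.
Any strings that end in a non-accepting state work; for example:
"1": q0 → q1; q1 is not accepting → rejected
"100": q0 → q1 → q2 → q1; q1 is not accepting → rejected
"0100": q0 → q0 → q1 → q2 → q1; q1 is not accepting → rejected
"1011": q0 → q1 → q2 → q2 → q2; q2 is not accepting → rejected

Final answer: "1", "100", "0100", "1011"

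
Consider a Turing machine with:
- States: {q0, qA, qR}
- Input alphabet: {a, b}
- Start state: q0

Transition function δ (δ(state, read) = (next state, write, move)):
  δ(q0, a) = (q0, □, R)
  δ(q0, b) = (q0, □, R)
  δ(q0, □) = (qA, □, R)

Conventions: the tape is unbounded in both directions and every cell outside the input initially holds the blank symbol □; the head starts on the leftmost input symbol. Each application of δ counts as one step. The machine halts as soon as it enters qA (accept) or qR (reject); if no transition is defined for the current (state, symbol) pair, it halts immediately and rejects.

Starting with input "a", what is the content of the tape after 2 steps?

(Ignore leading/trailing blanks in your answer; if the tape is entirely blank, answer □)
Step 0: [q0]a (head at position 0)
Step 1: δ(q0, a) = (q0, □, R)  ⊢  □[q0]□ (head at position 1)
Step 2: δ(q0, □) = (qA, □, R)  ⊢  □□[qA]□ (head at position 2)
Tape after 2 steps (ignoring surrounding blanks): □

Final answer: Tape: □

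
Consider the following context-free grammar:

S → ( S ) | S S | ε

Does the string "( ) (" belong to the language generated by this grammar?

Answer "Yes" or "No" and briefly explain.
Each production adds parentheses only in matched pairs (S → ( S )) or none at all, so every derived string has equally many '(' and ')'. The string ( ) ( has two '(' and one ')', so it cannot be derived.

Final answer: No - no valid derivation exists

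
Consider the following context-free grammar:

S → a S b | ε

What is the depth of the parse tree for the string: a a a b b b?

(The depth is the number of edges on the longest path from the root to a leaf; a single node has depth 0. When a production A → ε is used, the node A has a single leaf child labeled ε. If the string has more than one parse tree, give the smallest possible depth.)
The only parse tree applies S → a S b 3 times (once per matching a…b pair) and then S → ε.
The S nodes sit at depths 0, 1, …, 3; the innermost S (depth 3) has the single child ε at depth 4.
The terminal leaves a, b are at depths 1..3, so the longest root-to-leaf path is S → S → … → S → ε with 4 edges.
Depth = 4.

Final answer: 4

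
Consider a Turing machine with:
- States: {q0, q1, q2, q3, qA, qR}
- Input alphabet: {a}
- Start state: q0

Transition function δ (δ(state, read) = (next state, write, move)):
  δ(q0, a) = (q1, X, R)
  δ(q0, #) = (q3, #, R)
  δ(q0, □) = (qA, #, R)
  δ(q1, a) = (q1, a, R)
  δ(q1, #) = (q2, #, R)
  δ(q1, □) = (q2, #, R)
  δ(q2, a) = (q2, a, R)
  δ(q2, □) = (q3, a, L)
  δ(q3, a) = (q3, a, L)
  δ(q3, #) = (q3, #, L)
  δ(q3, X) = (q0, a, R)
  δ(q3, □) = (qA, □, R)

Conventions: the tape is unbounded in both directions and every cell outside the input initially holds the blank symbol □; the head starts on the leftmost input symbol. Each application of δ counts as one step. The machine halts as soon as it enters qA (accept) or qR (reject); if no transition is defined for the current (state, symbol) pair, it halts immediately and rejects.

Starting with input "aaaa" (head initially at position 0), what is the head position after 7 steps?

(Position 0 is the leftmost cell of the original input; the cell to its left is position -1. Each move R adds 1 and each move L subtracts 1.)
Step 0: [q0]aaaa (head at position 0)
Step 1: δ(q0, a) = (q1, X, R)  ⊢  X[q1]aaa (head at position 1)
Step 2: δ(q1, a) = (q1, a, R)  ⊢  Xa[q1]aa (head at position 2)
Step 3: δ(q1, a) = (q1, a, R)  ⊢  Xaa[q1]a (head at position 3)
Step 4: δ(q1, a) = (q1, a, R)  ⊢  Xaaa[q1]□ (head at position 4)
Step 5: δ(q1, □) = (q2, #, R)  ⊢  Xaaa#[q2]□ (head at position 5)
Step 6: δ(q2, □) = (q3, a, L)  ⊢  Xaaa[q3]#a (head at position 4)
Step 7: δ(q3, #) = (q3, #, L)  ⊢  Xaa[q3]a#a (head at position 3)
Head position after 7 steps: 3

Final answer: Position 3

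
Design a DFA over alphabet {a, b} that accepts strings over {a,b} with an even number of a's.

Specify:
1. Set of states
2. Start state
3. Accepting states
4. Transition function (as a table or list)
One valid DFA (any DFA recognizing the same language is acceptable):
States: {q0, q1}
Start: q0
Accepting: {q0}
Transitions (accepting states marked with *):
State | a | b | Accepting
-------------------------
q0    | q1 | q0 | *
q1    | q0 | q1 |  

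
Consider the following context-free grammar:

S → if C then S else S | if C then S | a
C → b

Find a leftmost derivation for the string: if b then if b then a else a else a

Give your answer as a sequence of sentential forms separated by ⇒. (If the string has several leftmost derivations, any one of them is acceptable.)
Start with S.
Step 1: the leftmost non-terminal is S; apply S → if C then S else S:  if C then S else S
Step 2: the leftmost non-terminal is C; apply C → b:  if b then S else S
Step 3: the leftmost non-terminal is S; apply S → if C then S else S:  if b then if C then S else S else S
Step 4: the leftmost non-terminal is C; apply C → b:  if b then if b then S else S else S
Step 5: the leftmost non-terminal is S; apply S → a:  if b then if b then a else S else S
Step 6: the leftmost non-terminal is S; apply S → a:  if b then if b then a else a else S
Step 7: the leftmost non-terminal is S; apply S → a:  if b then if b then a else a else a

Final answer: S ⇒ if C then S else S ⇒ if b then S else S ⇒ if b then if C then S else S else S ⇒ if b then if b then S else S else S ⇒ if b then if b then a else S else S ⇒ if b then if b then a else a else S ⇒ if b then if b then a else a else a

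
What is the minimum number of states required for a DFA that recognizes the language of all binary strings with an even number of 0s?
Language: binary strings with an even number of 0s
Lower bound (Myhill–Nerode): the prefixes ε, 0 are pairwise distinguishable:
  ε vs 0: suffix ε distinguishes them (ε has zero 0s (accepted), 0 has one 0 (rejected))
So any DFA needs at least 2 states.
Upper bound: a DFA with 2 states exists (one state per class above).
Minimum states: 2

Final answer: 2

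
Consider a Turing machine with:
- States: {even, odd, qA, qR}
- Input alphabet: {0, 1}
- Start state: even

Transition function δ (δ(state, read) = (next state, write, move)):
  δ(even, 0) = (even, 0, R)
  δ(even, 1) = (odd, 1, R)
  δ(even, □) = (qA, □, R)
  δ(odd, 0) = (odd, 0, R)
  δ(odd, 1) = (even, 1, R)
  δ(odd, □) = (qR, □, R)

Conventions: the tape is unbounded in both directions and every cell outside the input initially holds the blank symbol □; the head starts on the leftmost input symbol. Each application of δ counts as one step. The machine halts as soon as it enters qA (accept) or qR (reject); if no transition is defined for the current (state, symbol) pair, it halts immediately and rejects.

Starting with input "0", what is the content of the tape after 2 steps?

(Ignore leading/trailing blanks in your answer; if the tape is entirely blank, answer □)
Step 0: [even]0 (head at position 0)
Step 1: δ(even, 0) = (even, 0, R)  ⊢  0[even]□ (head at position 1)
Step 2: δ(even, □) = (qA, □, R)  ⊢  0□[qA]□ (head at position 2)
Tape after 2 steps (ignoring surrounding blanks): 0

Final answer: Tape: 0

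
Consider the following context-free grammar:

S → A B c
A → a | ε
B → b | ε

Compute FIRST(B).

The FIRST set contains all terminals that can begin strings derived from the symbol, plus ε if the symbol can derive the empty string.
B → b contributes b; B → ε makes B nullable, contributing ε. FIRST(B) = {b, ε}.

Final answer: {b, ε}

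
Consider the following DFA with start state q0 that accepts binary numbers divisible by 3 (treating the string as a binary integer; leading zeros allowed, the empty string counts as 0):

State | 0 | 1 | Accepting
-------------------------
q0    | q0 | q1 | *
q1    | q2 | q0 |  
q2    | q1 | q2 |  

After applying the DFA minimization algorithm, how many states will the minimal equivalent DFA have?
All 3 states are reachable from q0, so none can be removed as unreachable.
Table-filling: first mark every (accepting, non-accepting) pair as distinguishable (accepting: {q0}; non-accepting: {q1, q2}).
Round 1: (q1, q2) on '1' go to q0 and q2, already distinguishable → mark.
Every pair of states is distinguishable, so the DFA is already minimal.
Equivalence classes: {q0}, {q1}, {q2} → 3 states.

Final answer: 3 states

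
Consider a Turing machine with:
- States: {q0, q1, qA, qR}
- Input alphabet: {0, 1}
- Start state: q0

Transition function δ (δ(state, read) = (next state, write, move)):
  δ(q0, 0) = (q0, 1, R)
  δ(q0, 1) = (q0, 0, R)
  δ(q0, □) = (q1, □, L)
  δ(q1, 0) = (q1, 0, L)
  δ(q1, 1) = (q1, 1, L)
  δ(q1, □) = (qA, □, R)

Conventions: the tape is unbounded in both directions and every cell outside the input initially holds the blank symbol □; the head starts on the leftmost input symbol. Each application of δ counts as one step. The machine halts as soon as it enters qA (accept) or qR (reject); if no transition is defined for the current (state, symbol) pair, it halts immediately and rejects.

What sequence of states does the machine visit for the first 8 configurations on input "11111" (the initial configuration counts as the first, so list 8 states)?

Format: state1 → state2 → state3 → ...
Step 0: [q0]11111 (head at position 0)
Step 1: δ(q0, 1) = (q0, 0, R)  ⊢  0[q0]1111 (head at position 1)
Step 2: δ(q0, 1) = (q0, 0, R)  ⊢  00[q0]111 (head at position 2)
Step 3: δ(q0, 1) = (q0, 0, R)  ⊢  000[q0]11 (head at position 3)
Step 4: δ(q0, 1) = (q0, 0, R)  ⊢  0000[q0]1 (head at position 4)
Step 5: δ(q0, 1) = (q0, 0, R)  ⊢  00000[q0]□ (head at position 5)
Step 6: δ(q0, □) = (q1, □, L)  ⊢  0000[q1]0□ (head at position 4)
Step 7: δ(q1, 0) = (q1, 0, L)  ⊢  000[q1]00□ (head at position 3)
Reading off the states of these 8 configurations: q0 → q0 → q0 → q0 → q0 → q0 → q1 → q1

Final answer: q0 → q0 → q0 → q0 → q0 → q0 → q1 → q1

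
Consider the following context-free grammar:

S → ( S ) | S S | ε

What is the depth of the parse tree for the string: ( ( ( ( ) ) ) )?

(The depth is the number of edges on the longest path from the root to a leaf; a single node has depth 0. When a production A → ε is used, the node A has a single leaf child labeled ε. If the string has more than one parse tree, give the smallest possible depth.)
The string is 4 nested pairs. The shallowest parse tree applies S → ( S ) 4 times (one node per nested pair, each a child of the previous) and then S → ε in the middle.
S nodes at depths 0..4, ε leaf at depth 5; parentheses leaves are at depths 1..4.
(Using S → S S with an S → ε child anywhere only adds levels, so it cannot give a shallower tree.)
Depth = 5.

Final answer: 5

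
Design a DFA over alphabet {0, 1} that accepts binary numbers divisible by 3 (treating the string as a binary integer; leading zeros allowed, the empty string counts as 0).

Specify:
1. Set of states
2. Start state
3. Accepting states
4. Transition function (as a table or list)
One valid DFA (any DFA recognizing the same language is acceptable):
States: {q0, q1, q2}
Start: q0
Accepting: {q0}
Transitions (accepting states marked with *):
State | 0 | 1 | Accepting
-------------------------
q0    | q0 | q1 | *
q1    | q2 | q0 |  
q2    | q1 | q2 |  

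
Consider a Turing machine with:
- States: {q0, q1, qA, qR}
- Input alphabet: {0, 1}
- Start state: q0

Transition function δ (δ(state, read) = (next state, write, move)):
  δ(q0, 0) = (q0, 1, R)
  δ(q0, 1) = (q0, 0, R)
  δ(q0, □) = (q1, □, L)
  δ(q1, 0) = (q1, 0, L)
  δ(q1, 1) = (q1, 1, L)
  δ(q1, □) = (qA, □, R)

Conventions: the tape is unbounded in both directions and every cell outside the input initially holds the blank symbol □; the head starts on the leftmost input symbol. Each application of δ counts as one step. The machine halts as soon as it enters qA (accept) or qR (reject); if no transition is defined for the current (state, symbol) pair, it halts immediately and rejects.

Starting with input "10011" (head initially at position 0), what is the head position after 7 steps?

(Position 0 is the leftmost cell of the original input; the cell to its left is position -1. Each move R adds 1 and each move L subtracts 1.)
Step 0: [q0]10011 (head at position 0)
Step 1: δ(q0, 1) = (q0, 0, R)  ⊢  0[q0]0011 (head at position 1)
Step 2: δ(q0, 0) = (q0, 1, R)  ⊢  01[q0]011 (head at position 2)
Step 3: δ(q0, 0) = (q0, 1, R)  ⊢  011[q0]11 (head at position 3)
Step 4: δ(q0, 1) = (q0, 0, R)  ⊢  0110[q0]1 (head at position 4)
Step 5: δ(q0, 1) = (q0, 0, R)  ⊢  01100[q0]□ (head at position 5)
Step 6: δ(q0, □) = (q1, □, L)  ⊢  0110[q1]0□ (head at position 4)
Step 7: δ(q1, 0) = (q1, 0, L)  ⊢  011[q1]00□ (head at position 3)
Head position after 7 steps: 3

Final answer: Position 3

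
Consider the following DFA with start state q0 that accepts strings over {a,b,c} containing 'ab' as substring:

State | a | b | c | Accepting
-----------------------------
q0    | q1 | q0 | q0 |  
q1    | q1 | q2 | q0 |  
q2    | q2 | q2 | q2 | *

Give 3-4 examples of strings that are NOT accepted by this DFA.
Any strings that end in a non-accepting state work; for example:
"a": q0 → q1; q1 is not accepting → rejected
"aaca": q0 → q1 → q1 → q0 → q1; q1 is not accepting → rejected
"acaa": q0 → q1 → q0 → q1 → q1; q1 is not accepting → rejected
"bbac": q0 → q0 → q0 → q1 → q0; q0 is not accepting → rejected

Final answer: "a", "aaca", "acaa", "bbac"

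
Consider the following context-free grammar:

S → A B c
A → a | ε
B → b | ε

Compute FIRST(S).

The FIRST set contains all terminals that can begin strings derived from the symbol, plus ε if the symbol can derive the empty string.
FIRST(A) = {a, ε} (A → a | ε) and FIRST(B) = {b, ε} (B → b | ε).
For S → A B c: add FIRST(A) minus ε = {a}; A is nullable, so also add FIRST(B) minus ε = {b}; B is nullable too, so also add FIRST(c) = {c}. The terminal c is never erased, so S is not nullable and ε is not included.
FIRST(S) = {a, b, c}.

Final answer: {a, b, c}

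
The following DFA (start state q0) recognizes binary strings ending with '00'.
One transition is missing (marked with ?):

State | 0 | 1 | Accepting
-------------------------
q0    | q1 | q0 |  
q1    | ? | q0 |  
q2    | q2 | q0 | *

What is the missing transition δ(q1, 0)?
q2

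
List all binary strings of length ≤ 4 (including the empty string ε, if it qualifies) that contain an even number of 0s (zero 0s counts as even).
Checking every binary string of length 0 to 4:
  Length 0: accepted: ε | rejected: (none)
  Length 1: accepted: 1 | rejected: 0
  Length 2: accepted: 00, 11 | rejected: 01, 10
  Length 3: accepted: 001, 010, 100, 111 | rejected: 000, 011, 101, 110
  Length 4: accepted: 0000, 0011, 0101, 0110, 1001, 1010, 1100, 1111 | rejected: 0001, 0010, 0100, 0111, 1000, 1011, 1101, 1110
Total: 16 string(s).

Final answer: ε, 1, 00, 11, 001, 010, 100, 111, 0000, 0011, 0101, 0110, 1001, 1010, 1100, 1111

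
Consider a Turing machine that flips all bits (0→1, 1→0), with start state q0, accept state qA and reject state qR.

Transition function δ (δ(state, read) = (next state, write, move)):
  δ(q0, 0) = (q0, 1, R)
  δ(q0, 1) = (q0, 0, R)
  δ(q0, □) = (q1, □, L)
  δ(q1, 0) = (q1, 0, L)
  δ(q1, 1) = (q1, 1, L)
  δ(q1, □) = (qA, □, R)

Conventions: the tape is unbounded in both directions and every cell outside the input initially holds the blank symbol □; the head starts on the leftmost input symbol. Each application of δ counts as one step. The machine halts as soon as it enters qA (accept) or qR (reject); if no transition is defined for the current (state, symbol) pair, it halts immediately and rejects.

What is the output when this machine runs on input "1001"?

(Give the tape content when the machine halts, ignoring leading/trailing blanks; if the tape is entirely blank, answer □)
Step 0: [q0]1001 (head at position 0)
Step 1: δ(q0, 1) = (q0, 0, R)  ⊢  0[q0]001 (head at position 1)
Step 2: δ(q0, 0) = (q0, 1, R)  ⊢  01[q0]01 (head at position 2)
Step 3: δ(q0, 0) = (q0, 1, R)  ⊢  011[q0]1 (head at position 3)
Step 4: δ(q0, 1) = (q0, 0, R)  ⊢  0110[q0]□ (head at position 4)
Step 5: δ(q0, □) = (q1, □, L)  ⊢  011[q1]0□ (head at position 3)
Step 6: δ(q1, 0) = (q1, 0, L)  ⊢  01[q1]10□ (head at position 2)
Step 7: δ(q1, 1) = (q1, 1, L)  ⊢  0[q1]110□ (head at position 1)
Step 8: δ(q1, 1) = (q1, 1, L)  ⊢  [q1]0110□ (head at position 0)
Step 9: δ(q1, 0) = (q1, 0, L)  ⊢  [q1]□0110□ (head at position -1)
Step 10: δ(q1, □) = (qA, □, R)  ⊢  □[qA]0110□ (head at position 0)
The machine is in qA, so it halts and accepts.
Tape content when halted (ignoring surrounding blanks): 0110

Final answer: Output: 0110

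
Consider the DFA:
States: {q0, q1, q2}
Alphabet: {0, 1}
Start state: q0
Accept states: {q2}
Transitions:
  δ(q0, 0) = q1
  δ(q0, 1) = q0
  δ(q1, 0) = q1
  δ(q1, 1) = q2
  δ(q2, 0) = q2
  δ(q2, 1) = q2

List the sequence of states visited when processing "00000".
Starting at q0
Read '0': q0 -> q1
Read '0': q1 -> q1
Read '0': q1 -> q1
Read '0': q1 -> q1
Read '0': q1 -> q1

Final answer: q0 -> q1 -> q1 -> q1 -> q1 -> q1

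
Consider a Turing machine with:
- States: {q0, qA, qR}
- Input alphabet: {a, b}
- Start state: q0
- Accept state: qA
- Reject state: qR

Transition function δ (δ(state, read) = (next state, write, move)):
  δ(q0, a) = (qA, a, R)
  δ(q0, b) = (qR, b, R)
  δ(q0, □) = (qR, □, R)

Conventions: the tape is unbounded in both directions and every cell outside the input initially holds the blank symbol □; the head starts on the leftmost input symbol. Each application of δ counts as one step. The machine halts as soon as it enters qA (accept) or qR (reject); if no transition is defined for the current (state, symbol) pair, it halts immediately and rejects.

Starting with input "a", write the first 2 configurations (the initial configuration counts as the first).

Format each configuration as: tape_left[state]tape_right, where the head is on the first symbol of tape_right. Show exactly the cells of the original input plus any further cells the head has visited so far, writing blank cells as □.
Step 0: [q0]a (head at position 0)
Step 1: δ(q0, a) = (qA, a, R)  ⊢  a[qA]□ (head at position 1)

Final answer: [q0]a ⊢ a[qA]□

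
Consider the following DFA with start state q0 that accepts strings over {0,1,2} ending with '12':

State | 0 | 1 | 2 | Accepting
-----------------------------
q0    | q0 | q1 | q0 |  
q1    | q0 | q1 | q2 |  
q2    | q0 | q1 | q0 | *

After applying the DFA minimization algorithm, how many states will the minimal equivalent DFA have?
All 3 states are reachable from q0, so none can be removed as unreachable.
Table-filling: first mark every (accepting, non-accepting) pair as distinguishable (accepting: {q2}; non-accepting: {q0, q1}).
Round 1: (q0, q1) on '2' go to q0 and q2, already distinguishable → mark.
Every pair of states is distinguishable, so the DFA is already minimal.
Equivalence classes: {q0}, {q1}, {q2} → 3 states.

Final answer: 3 states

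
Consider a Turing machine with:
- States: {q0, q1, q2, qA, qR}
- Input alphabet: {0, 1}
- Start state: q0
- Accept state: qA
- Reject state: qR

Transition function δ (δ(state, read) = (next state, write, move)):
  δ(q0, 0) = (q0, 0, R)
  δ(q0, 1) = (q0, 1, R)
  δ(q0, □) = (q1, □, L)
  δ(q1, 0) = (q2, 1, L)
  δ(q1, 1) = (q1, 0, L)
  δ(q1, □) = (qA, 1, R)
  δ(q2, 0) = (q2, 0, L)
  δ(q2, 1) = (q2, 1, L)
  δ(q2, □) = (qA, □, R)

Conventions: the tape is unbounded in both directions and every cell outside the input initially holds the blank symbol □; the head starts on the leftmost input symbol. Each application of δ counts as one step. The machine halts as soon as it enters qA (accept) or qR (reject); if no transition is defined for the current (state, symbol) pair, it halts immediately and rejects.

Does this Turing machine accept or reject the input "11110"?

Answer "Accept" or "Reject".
Step 0: [q0]11110 (head at position 0)
Step 1: δ(q0, 1) = (q0, 1, R)  ⊢  1[q0]1110 (head at position 1)
Step 2: δ(q0, 1) = (q0, 1, R)  ⊢  11[q0]110 (head at position 2)
Step 3: δ(q0, 1) = (q0, 1, R)  ⊢  111[q0]10 (head at position 3)
Step 4: δ(q0, 1) = (q0, 1, R)  ⊢  1111[q0]0 (head at position 4)
Step 5: δ(q0, 0) = (q0, 0, R)  ⊢  11110[q0]□ (head at position 5)
Step 6: δ(q0, □) = (q1, □, L)  ⊢  1111[q1]0□ (head at position 4)
Step 7: δ(q1, 0) = (q2, 1, L)  ⊢  111[q2]11□ (head at position 3)
Step 8: δ(q2, 1) = (q2, 1, L)  ⊢  11[q2]111□ (head at position 2)
Step 9: δ(q2, 1) = (q2, 1, L)  ⊢  1[q2]1111□ (head at position 1)
Step 10: δ(q2, 1) = (q2, 1, L)  ⊢  [q2]11111□ (head at position 0)
Step 11: δ(q2, 1) = (q2, 1, L)  ⊢  [q2]□11111□ (head at position -1)
Step 12: δ(q2, □) = (qA, □, R)  ⊢  □[qA]11111□ (head at position 0)
The machine is in qA, so it halts and accepts.

Final answer: Accept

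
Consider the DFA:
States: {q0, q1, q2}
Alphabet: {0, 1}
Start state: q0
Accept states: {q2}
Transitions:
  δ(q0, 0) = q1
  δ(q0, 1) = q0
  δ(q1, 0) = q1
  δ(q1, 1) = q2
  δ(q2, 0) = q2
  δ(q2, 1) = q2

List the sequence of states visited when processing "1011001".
Starting at q0
Read '1': q0 -> q0
Read '0': q0 -> q1
Read '1': q1 -> q2
Read '1': q2 -> q2
Read '0': q2 -> q2
Read '0': q2 -> q2
Read '1': q2 -> q2

Final answer: q0 -> q0 -> q1 -> q2 -> q2 -> q2 -> q2 -> q2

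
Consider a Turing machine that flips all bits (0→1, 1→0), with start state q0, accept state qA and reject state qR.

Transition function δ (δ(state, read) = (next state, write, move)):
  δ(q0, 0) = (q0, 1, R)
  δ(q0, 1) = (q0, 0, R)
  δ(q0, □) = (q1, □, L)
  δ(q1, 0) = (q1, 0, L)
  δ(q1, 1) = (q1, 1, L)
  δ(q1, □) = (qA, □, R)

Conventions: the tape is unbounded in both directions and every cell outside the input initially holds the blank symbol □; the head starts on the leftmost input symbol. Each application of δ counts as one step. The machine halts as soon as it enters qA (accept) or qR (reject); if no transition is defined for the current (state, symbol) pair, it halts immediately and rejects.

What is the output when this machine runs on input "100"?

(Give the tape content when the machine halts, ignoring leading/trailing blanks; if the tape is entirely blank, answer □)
Step 0: [q0]100 (head at position 0)
Step 1: δ(q0, 1) = (q0, 0, R)  ⊢  0[q0]00 (head at position 1)
Step 2: δ(q0, 0) = (q0, 1, R)  ⊢  01[q0]0 (head at position 2)
Step 3: δ(q0, 0) = (q0, 1, R)  ⊢  011[q0]□ (head at position 3)
Step 4: δ(q0, □) = (q1, □, L)  ⊢  01[q1]1□ (head at position 2)
Step 5: δ(q1, 1) = (q1, 1, L)  ⊢  0[q1]11□ (head at position 1)
Step 6: δ(q1, 1) = (q1, 1, L)  ⊢  [q1]011□ (head at position 0)
Step 7: δ(q1, 0) = (q1, 0, L)  ⊢  [q1]□011□ (head at position -1)
Step 8: δ(q1, □) = (qA, □, R)  ⊢  □[qA]011□ (head at position 0)
The machine is in qA, so it halts and accepts.
Tape content when halted (ignoring surrounding blanks): 011

Final answer: Output: 011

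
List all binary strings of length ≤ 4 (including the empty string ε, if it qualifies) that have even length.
Checking every binary string of length 0 to 4:
  Length 0: accepted: ε | rejected: (none)
  Length 1: accepted: (none) | rejected: 0, 1
  Length 2: accepted: 00, 01, 10, 11 | rejected: (none)
  Length 3: accepted: (none) | rejected: 000, 001, 010, 011, 100, 101, 110, 111
  Length 4: accepted: 0000, 0001, 0010, 0011, 0100, 0101, 0110, 0111, 1000, 1001, 1010, 1011, 1100, 1101, 1110, 1111 | rejected: (none)
Total: 21 string(s).

Final answer: ε, 00, 01, 10, 11, 0000, 0001, 0010, 0011, 0100, 0101, 0110, 0111, 1000, 1001, 1010, 1011, 1100, 1101, 1110, 1111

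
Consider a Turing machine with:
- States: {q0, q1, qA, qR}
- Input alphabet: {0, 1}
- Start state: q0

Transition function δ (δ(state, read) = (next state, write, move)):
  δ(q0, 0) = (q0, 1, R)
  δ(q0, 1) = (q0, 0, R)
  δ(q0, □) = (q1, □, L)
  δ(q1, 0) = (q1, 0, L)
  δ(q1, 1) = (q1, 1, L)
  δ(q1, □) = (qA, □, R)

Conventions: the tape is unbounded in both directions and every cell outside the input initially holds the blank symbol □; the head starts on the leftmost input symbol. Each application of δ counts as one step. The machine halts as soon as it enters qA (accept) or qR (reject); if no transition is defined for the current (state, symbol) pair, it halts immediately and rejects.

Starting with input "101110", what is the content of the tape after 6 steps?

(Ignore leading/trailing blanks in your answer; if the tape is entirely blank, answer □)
Step 0: [q0]101110 (head at position 0)
Step 1: δ(q0, 1) = (q0, 0, R)  ⊢  0[q0]01110 (head at position 1)
Step 2: δ(q0, 0) = (q0, 1, R)  ⊢  01[q0]1110 (head at position 2)
Step 3: δ(q0, 1) = (q0, 0, R)  ⊢  010[q0]110 (head at position 3)
Step 4: δ(q0, 1) = (q0, 0, R)  ⊢  0100[q0]10 (head at position 4)
Step 5: δ(q0, 1) = (q0, 0, R)  ⊢  01000[q0]0 (head at position 5)
Step 6: δ(q0, 0) = (q0, 1, R)  ⊢  010001[q0]□ (head at position 6)
Tape after 6 steps (ignoring surrounding blanks): 010001

Final answer: Tape: 010001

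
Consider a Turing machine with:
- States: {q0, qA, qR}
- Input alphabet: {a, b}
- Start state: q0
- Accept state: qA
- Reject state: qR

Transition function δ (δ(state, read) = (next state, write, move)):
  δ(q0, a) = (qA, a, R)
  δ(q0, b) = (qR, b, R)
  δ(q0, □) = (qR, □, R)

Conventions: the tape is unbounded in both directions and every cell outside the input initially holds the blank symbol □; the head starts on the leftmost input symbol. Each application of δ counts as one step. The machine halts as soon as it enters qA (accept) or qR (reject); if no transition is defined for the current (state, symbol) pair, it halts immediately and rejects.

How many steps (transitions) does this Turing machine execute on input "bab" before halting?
Step 0: [q0]bab (head at position 0)
Step 1: δ(q0, b) = (qR, b, R)  ⊢  b[qR]ab (head at position 1)
The machine is in qR, so it halts and rejects.
Number of transitions executed: 1.

Final answer: 1 steps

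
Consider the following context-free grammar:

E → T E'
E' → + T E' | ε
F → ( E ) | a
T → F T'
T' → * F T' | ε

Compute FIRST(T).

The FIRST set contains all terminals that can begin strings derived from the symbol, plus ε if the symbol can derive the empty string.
FIRST(F): F → ( E ) contributes '(' and F → a contributes 'a', so FIRST(F) = {(, a}. F is not nullable.
FIRST(T): T → F T' begins with F, and F is not nullable, so FIRST(T) = FIRST(F) = {(, a}.

Final answer: {(, a}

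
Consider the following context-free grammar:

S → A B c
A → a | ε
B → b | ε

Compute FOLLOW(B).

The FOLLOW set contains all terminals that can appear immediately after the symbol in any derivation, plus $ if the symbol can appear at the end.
B occurs in S → A B c, immediately followed by the terminal c. So FOLLOW(B) = {c}.

Final answer: {c}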